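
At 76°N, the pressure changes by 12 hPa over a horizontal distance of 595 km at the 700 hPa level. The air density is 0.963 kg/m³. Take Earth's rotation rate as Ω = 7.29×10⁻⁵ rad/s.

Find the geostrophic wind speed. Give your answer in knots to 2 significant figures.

29 knots

Coriolis parameter at 76°N:
f = 2Ω sin φ = 2 × 7.29×10⁻⁵ × sin 76° = 1.41×10⁻⁴ s⁻¹
Pressure gradient: |∂P/∂n| = 1200 Pa / 595000 m = 2.02×10⁻³ Pa/m
Geostrophic balance (pressure-gradient force = Coriolis force):
V_g = (1/(fρ)) |∂P/∂n| = 2.02×10⁻³ / (1.41×10⁻⁴ × 0.963) = 14.8 m/s
Converting: 14.8 m/s × 1.944 = 29 knots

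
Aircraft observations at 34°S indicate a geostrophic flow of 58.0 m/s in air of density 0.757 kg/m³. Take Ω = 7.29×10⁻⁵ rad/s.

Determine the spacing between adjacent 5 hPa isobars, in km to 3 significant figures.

140 km

Coriolis parameter at 34°S:
f = 2Ω sin φ = 2 × 7.29×10⁻⁵ × sin 34° = 8.15×10⁻⁵ s⁻¹
Geostrophic balance rearranged: |∂P/∂n| = f ρ V_g
|∂P/∂n| = 8.15×10⁻⁵ × 0.757 × 58.0 = 3.58×10⁻³ Pa/m
Isobar spacing: Δn = ΔP/|∂P/∂n| = 500 Pa / 3.58×10⁻³ Pa/m = 139678 m ≈ 140 km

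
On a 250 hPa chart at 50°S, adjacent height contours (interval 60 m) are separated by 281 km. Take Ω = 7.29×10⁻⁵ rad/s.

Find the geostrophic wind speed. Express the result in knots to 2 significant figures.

36 knots

Coriolis parameter at 50°S:
f = 2Ω sin φ = 2 × 7.29×10⁻⁵ × sin 50° = 1.12×10⁻⁴ s⁻¹
Height gradient: |∂Z/∂n| = 60 m / 281000 m = 2.14×10⁻⁴
On a pressure surface, geostrophic balance gives V_g = (g/f)|∂Z/∂n|:
V_g = 9.81 × 2.14×10⁻⁴ / 1.12×10⁻⁴ = 18.8 m/s
Converting: 18.8 m/s × 1.944 = 36 knots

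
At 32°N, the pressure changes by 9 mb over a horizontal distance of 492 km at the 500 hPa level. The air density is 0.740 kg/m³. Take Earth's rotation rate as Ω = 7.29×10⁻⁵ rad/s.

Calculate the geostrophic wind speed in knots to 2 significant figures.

62 knots

Coriolis parameter at 32°N:
f = 2Ω sin φ = 2 × 7.29×10⁻⁵ × sin 32° = 7.73×10⁻⁵ s⁻¹
Pressure gradient: |∂P/∂n| = 900 Pa / 492000 m = 1.83×10⁻³ Pa/m
Geostrophic balance (pressure-gradient force = Coriolis force):
V_g = (1/(fρ)) |∂P/∂n| = 1.83×10⁻³ / (7.73×10⁻⁵ × 0.740) = 32.0 m/s
Converting: 32.0 m/s × 1.944 = 62 knots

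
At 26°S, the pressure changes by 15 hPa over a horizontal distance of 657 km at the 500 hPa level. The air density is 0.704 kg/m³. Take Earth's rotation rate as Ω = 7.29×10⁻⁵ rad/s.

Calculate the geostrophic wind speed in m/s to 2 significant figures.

Coriolis parameter at 26°S:
f = 2Ω sin φ = 2 × 7.29×10⁻⁵ × sin 26° = 6.39×10⁻⁵ s⁻¹
Pressure gradient: |∂P/∂n| = 1500 Pa / 657000 m = 2.28×10⁻³ Pa/m
Geostrophic balance (pressure-gradient force = Coriolis force):
V_g = (1/(fρ)) |∂P/∂n| = 2.28×10⁻³ / (6.39×10⁻⁵ × 0.704) = 50.7 m/s

51 m/s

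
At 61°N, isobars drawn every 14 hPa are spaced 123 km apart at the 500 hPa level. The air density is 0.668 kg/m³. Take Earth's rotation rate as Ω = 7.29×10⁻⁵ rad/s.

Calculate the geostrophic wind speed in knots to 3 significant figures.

260 knots

Coriolis parameter at 61°N:
f = 2Ω sin φ = 2 × 7.29×10⁻⁵ × sin 61° = 1.28×10⁻⁴ s⁻¹
Pressure gradient: |∂P/∂n| = 1400 Pa / 123000 m = 1.14×10⁻² Pa/m
Geostrophic balance (pressure-gradient force = Coriolis force):
V_g = (1/(fρ)) |∂P/∂n| = 1.14×10⁻² / (1.28×10⁻⁴ × 0.668) = 134 m/s
Converting: 134 m/s × 1.944 = 260 knots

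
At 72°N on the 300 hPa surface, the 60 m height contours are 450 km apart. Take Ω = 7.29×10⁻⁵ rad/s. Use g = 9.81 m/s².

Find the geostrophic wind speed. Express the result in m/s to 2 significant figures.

9.4 m/s

Coriolis parameter at 72°N:
f = 2Ω sin φ = 2 × 7.29×10⁻⁵ × sin 72° = 1.39×10⁻⁴ s⁻¹
Height gradient: |∂Z/∂n| = 60 m / 450000 m = 1.33×10⁻⁴
On a pressure surface, geostrophic balance gives V_g = (g/f)|∂Z/∂n|:
V_g = 9.81 × 1.33×10⁻⁴ / 1.39×10⁻⁴ = 9.43 m/s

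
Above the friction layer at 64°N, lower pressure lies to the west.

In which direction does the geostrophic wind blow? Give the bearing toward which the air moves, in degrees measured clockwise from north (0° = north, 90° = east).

The pressure-gradient force points toward the west (bearing 270°).
Geostrophic balance: in the Northern Hemisphere the Coriolis force deflects motion to the right, so the geostrophic wind blows 90° to the right of the pressure-gradient force (low pressure on the left).
Rotating 270° by 90° clockwise gives 000° — the wind blows toward the north.

000°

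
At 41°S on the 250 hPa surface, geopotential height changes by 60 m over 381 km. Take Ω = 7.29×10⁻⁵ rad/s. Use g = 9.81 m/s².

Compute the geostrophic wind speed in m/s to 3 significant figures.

16.2 m/s

Coriolis parameter at 41°S:
f = 2Ω sin φ = 2 × 7.29×10⁻⁵ × sin 41° = 9.57×10⁻⁵ s⁻¹
Height gradient: |∂Z/∂n| = 60 m / 381000 m = 1.57×10⁻⁴
On a pressure surface, geostrophic balance gives V_g = (g/f)|∂Z/∂n|:
V_g = 9.81 × 1.57×10⁻⁴ / 9.57×10⁻⁵ = 16.2 m/s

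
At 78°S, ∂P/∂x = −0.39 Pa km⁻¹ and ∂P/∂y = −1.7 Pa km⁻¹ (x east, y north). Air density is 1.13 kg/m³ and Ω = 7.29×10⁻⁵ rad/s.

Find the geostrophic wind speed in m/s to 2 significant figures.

11 m/s

Coriolis parameter at 78°S:
f = 2Ω sin φ = 2 × 7.29×10⁻⁵ × sin 78° = 1.43×10⁻⁴ s⁻¹
In the Southern Hemisphere f is negative: f = −1.43×10⁻⁴ s⁻¹.
Component geostrophic relations (x east, y north):
u_g = −(1/(fρ)) ∂P/∂y,  v_g = (1/(fρ)) ∂P/∂x
u_g = −(−1.7×10⁻³)/(−1.43×10⁻⁴ × 1.13) = −10.5 m/s;  v_g = (−0.39×10⁻³)/(−1.43×10⁻⁴ × 1.13) = 2.42 m/s
|V_g| = √(u_g² + v_g²) = 10.8 m/s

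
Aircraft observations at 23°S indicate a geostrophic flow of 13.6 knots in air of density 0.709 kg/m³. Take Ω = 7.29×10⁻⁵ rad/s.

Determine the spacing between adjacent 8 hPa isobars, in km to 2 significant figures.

Coriolis parameter at 23°S:
f = 2Ω sin φ = 2 × 7.29×10⁻⁵ × sin 23° = 5.70×10⁻⁵ s⁻¹
Wind speed in SI: 13.6 knots = 7.00 m/s
Geostrophic balance rearranged: |∂P/∂n| = f ρ V_g
|∂P/∂n| = 5.70×10⁻⁵ × 0.709 × 7.00 = 2.83×10⁻⁴ Pa/m
Isobar spacing: Δn = ΔP/|∂P/∂n| = 800 Pa / 2.83×10⁻⁴ Pa/m = 2830943 m ≈ 2800 km

2800 km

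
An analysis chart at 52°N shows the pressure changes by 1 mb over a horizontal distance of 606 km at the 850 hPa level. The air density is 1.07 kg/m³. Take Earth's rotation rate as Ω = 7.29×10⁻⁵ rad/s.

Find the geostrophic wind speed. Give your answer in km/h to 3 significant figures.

Coriolis parameter at 52°N:
f = 2Ω sin φ = 2 × 7.29×10⁻⁵ × sin 52° = 1.15×10⁻⁴ s⁻¹
Pressure gradient: |∂P/∂n| = 100 Pa / 606000 m = 1.65×10⁻⁴ Pa/m
Geostrophic balance (pressure-gradient force = Coriolis force):
V_g = (1/(fρ)) |∂P/∂n| = 1.65×10⁻⁴ / (1.15×10⁻⁴ × 1.07) = 1.34 m/s
Converting: 1.34 m/s × 3.6 = 4.83 km/h

4.83 km/h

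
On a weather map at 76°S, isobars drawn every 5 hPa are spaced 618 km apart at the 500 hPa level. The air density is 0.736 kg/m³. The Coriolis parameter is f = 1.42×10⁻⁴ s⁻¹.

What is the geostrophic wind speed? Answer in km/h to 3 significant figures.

27.9 km/h

Pressure gradient: |∂P/∂n| = 500 Pa / 618000 m = 8.09×10⁻⁴ Pa/m
Geostrophic balance (pressure-gradient force = Coriolis force):
V_g = (1/(fρ)) |∂P/∂n| = 8.09×10⁻⁴ / (1.42×10⁻⁴ × 0.736) = 7.74 m/s
Converting: 7.74 m/s × 3.6 = 27.9 km/h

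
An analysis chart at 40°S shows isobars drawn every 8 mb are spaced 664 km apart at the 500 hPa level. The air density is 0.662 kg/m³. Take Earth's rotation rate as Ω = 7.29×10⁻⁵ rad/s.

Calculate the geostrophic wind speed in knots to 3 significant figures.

37.7 knots

Coriolis parameter at 40°S:
f = 2Ω sin φ = 2 × 7.29×10⁻⁵ × sin 40° = 9.37×10⁻⁵ s⁻¹
Pressure gradient: |∂P/∂n| = 800 Pa / 664000 m = 1.20×10⁻³ Pa/m
Geostrophic balance (pressure-gradient force = Coriolis force):
V_g = (1/(fρ)) |∂P/∂n| = 1.20×10⁻³ / (9.37×10⁻⁵ × 0.662) = 19.4 m/s
Converting: 19.4 m/s × 1.944 = 37.7 knots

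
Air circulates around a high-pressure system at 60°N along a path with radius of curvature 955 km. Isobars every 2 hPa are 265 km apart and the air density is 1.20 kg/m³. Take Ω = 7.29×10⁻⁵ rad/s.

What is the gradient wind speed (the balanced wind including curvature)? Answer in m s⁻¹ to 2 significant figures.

5.2 m s⁻¹

Coriolis parameter at 60°N:
f = 2Ω sin φ = 2 × 7.29×10⁻⁵ × sin 60° = 1.26×10⁻⁴ s⁻¹
Pressure gradient: |∂P/∂n| = 200 Pa / 265000 m = 7.55×10⁻⁴ Pa/m
Geostrophic speed: V_g = |∂P/∂n|/(fρ) = 7.55×10⁻⁴/(1.26×10⁻⁴ × 1.20) = 4.98 m/s
Around a high, pressure-gradient force acts outward with centrifugal, so Coriolis balances both:
fV = (1/ρ)|∂P/∂n| + V²/R  →  V² − fR·V + fR·V_g = 0
With fR = 1.26×10⁻⁴ × 955×10³ m = 121 m/s:
V = [fR − √((fR)² − 4 fR V_g)]/2 = [121 − √(121² − 4×121×4.98)]/2 = 5.21 m/s
Supergeostrophic (V > V_g = 4.98 m/s), as expected around a high.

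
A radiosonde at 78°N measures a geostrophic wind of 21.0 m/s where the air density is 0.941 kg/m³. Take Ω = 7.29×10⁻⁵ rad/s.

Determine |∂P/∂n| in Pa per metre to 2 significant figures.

2.8×10⁻³ Pa/m

Coriolis parameter at 78°N:
f = 2Ω sin φ = 2 × 7.29×10⁻⁵ × sin 78° = 1.43×10⁻⁴ s⁻¹
Geostrophic balance rearranged: |∂P/∂n| = f ρ V_g
|∂P/∂n| = 1.43×10⁻⁴ × 0.941 × 21.0 = 2.82×10⁻³ Pa/m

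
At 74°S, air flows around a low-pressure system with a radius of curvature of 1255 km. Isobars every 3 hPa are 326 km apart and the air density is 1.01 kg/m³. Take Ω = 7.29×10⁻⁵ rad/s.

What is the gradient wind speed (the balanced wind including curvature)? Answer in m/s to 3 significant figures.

6.28 m/s

Coriolis parameter at 74°S:
f = 2Ω sin φ = 2 × 7.29×10⁻⁵ × sin 74° = 1.40×10⁻⁴ s⁻¹
Pressure gradient: |∂P/∂n| = 300 Pa / 326000 m = 9.20×10⁻⁴ Pa/m
Geostrophic speed: V_g = |∂P/∂n|/(fρ) = 9.20×10⁻⁴/(1.40×10⁻⁴ × 1.01) = 6.50 m/s
Around a low, centrifugal force acts outward with Coriolis, so pressure-gradient force balances both:
(1/ρ)|∂P/∂n| = fV + V²/R  →  V² + fR·V − fR·V_g = 0
With fR = 1.40×10⁻⁴ × 1255×10³ m = 176 m/s:
V = [−fR + √((fR)² + 4 fR V_g)]/2 = [−176 + √(176² + 4×176×6.5)]/2 = 6.28 m/s
Subgeostrophic (V < V_g = 6.5 m/s), as expected around a low.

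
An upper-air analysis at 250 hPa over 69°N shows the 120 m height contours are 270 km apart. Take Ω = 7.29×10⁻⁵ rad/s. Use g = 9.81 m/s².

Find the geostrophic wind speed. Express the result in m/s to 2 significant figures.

32 m/s

Coriolis parameter at 69°N:
f = 2Ω sin φ = 2 × 7.29×10⁻⁵ × sin 69° = 1.36×10⁻⁴ s⁻¹
Height gradient: |∂Z/∂n| = 120 m / 270000 m = 4.44×10⁻⁴
On a pressure surface, geostrophic balance gives V_g = (g/f)|∂Z/∂n|:
V_g = 9.81 × 4.44×10⁻⁴ / 1.36×10⁻⁴ = 32.0 m/s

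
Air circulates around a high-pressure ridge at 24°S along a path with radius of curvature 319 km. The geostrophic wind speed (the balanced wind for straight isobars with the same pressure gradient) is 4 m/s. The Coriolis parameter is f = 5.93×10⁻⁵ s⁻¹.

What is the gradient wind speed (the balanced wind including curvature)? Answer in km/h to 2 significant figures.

21 km/h

Around a high, pressure-gradient force acts outward with centrifugal, so Coriolis balances both:
fV = (1/ρ)|∂P/∂n| + V²/R  →  V² − fR·V + fR·V_g = 0
With fR = 5.93×10⁻⁵ × 319×10³ m = 18.9 m/s:
V = [fR − √((fR)² − 4 fR V_g)]/2 = [18.9 − √(18.9² − 4×18.9×4)]/2 = 5.74 m/s
Supergeostrophic (V > V_g = 4 m/s), as expected around a high.
Converting: 5.74 m/s × 3.6 = 21 km/h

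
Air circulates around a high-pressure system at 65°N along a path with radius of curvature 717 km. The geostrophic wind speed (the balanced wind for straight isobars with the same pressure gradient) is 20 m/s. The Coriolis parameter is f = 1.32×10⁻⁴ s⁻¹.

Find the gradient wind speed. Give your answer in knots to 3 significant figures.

55.8 knots

Around a high, pressure-gradient force acts outward with centrifugal, so Coriolis balances both:
fV = (1/ρ)|∂P/∂n| + V²/R  →  V² − fR·V + fR·V_g = 0
With fR = 1.32×10⁻⁴ × 717×10³ m = 94.6 m/s:
V = [fR − √((fR)² − 4 fR V_g)]/2 = [94.6 − √(94.6² − 4×94.6×20)]/2 = 28.7 m/s
Supergeostrophic (V > V_g = 20 m/s), as expected around a high.
Converting: 28.7 m/s × 1.944 = 55.8 knots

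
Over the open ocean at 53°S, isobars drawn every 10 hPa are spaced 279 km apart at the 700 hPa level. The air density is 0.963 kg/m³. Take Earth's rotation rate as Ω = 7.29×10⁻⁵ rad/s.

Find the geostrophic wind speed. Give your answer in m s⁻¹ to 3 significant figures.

Coriolis parameter at 53°S:
f = 2Ω sin φ = 2 × 7.29×10⁻⁵ × sin 53° = 1.16×10⁻⁴ s⁻¹
Pressure gradient: |∂P/∂n| = 1000 Pa / 279000 m = 3.58×10⁻³ Pa/m
Geostrophic balance (pressure-gradient force = Coriolis force):
V_g = (1/(fρ)) |∂P/∂n| = 3.58×10⁻³ / (1.16×10⁻⁴ × 0.963) = 32.0 m/s

32.0 m s⁻¹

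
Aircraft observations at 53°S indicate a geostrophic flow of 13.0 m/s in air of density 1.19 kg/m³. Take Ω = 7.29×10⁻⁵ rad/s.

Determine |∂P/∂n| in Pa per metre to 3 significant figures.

1.80×10⁻³ Pa/m

Coriolis parameter at 53°S:
f = 2Ω sin φ = 2 × 7.29×10⁻⁵ × sin 53° = 1.16×10⁻⁴ s⁻¹
Geostrophic balance rearranged: |∂P/∂n| = f ρ V_g
|∂P/∂n| = 1.16×10⁻⁴ × 1.19 × 13.0 = 1.80×10⁻³ Pa/m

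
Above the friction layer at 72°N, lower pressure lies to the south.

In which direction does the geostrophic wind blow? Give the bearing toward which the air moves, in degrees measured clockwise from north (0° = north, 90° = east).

The pressure-gradient force points toward the south (bearing 180°).
Geostrophic balance: in the Northern Hemisphere the Coriolis force deflects motion to the right, so the geostrophic wind blows 90° to the right of the pressure-gradient force (low pressure on the left).
Rotating 180° by 90° clockwise gives 270° — the wind blows toward the west.

270°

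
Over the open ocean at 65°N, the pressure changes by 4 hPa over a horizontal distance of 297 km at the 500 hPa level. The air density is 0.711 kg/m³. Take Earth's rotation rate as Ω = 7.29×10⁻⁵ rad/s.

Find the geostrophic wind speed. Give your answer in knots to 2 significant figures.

28 knots

Coriolis parameter at 65°N:
f = 2Ω sin φ = 2 × 7.29×10⁻⁵ × sin 65° = 1.32×10⁻⁴ s⁻¹
Pressure gradient: |∂P/∂n| = 400 Pa / 297000 m = 1.35×10⁻³ Pa/m
Geostrophic balance (pressure-gradient force = Coriolis force):
V_g = (1/(fρ)) |∂P/∂n| = 1.35×10⁻³ / (1.32×10⁻⁴ × 0.711) = 14.3 m/s
Converting: 14.3 m/s × 1.944 = 28 knots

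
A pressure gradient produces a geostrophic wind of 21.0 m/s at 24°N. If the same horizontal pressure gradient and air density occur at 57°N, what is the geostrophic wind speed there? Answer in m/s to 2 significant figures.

With the same pressure gradient and density, V_g ∝ 1/f ∝ 1/sin φ.
V₂ = V₁ · sin φ₁ / sin φ₂ = 21.0 × sin 24° / sin 57°
V₂ = 21.0 × 0.4067/0.8387 = 10 m/s

10 m/s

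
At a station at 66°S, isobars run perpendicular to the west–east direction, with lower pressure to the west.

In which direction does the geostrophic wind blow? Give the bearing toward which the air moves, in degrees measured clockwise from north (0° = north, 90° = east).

The pressure-gradient force points toward the west (bearing 270°).
Geostrophic balance: in the Southern Hemisphere the Coriolis force deflects motion to the left, so the geostrophic wind blows 90° to the left of the pressure-gradient force (low pressure on the right).
Rotating 270° by 90° counterclockwise gives 180° — the wind blows toward the south.

180°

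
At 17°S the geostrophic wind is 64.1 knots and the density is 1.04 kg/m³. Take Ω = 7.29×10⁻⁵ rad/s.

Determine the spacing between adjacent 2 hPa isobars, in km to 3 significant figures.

137 km

Coriolis parameter at 17°S:
f = 2Ω sin φ = 2 × 7.29×10⁻⁵ × sin 17° = 4.26×10⁻⁵ s⁻¹
Wind speed in SI: 64.1 knots = 33.0 m/s
Geostrophic balance rearranged: |∂P/∂n| = f ρ V_g
|∂P/∂n| = 4.26×10⁻⁵ × 1.04 × 33.0 = 1.46×10⁻³ Pa/m
Isobar spacing: Δn = ΔP/|∂P/∂n| = 200 Pa / 1.46×10⁻³ Pa/m = 136807 m ≈ 137 km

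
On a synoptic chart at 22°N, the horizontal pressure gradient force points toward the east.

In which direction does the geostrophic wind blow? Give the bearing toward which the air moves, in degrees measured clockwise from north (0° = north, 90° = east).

180°

The pressure-gradient force points toward the east (bearing 090°).
Geostrophic balance: in the Northern Hemisphere the Coriolis force deflects motion to the right, so the geostrophic wind blows 90° to the right of the pressure-gradient force (low pressure on the left).
Rotating 090° by 90° clockwise gives 180° — the wind blows toward the south.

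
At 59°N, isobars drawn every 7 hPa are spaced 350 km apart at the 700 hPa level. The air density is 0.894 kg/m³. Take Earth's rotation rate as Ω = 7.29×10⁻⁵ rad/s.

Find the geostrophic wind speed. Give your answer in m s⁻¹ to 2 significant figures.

Coriolis parameter at 59°N:
f = 2Ω sin φ = 2 × 7.29×10⁻⁵ × sin 59° = 1.25×10⁻⁴ s⁻¹
Pressure gradient: |∂P/∂n| = 700 Pa / 350000 m = 2.00×10⁻³ Pa/m
Geostrophic balance (pressure-gradient force = Coriolis force):
V_g = (1/(fρ)) |∂P/∂n| = 2.00×10⁻³ / (1.25×10⁻⁴ × 0.894) = 17.9 m/s

18 m s⁻¹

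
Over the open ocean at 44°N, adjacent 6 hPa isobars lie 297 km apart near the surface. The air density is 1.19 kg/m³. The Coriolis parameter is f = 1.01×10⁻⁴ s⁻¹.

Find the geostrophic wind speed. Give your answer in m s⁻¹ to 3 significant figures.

Pressure gradient: |∂P/∂n| = 600 Pa / 297000 m = 2.02×10⁻³ Pa/m
Geostrophic balance (pressure-gradient force = Coriolis force):
V_g = (1/(fρ)) |∂P/∂n| = 2.02×10⁻³ / (1.01×10⁻⁴ × 1.19) = 16.8 m/s

16.8 m s⁻¹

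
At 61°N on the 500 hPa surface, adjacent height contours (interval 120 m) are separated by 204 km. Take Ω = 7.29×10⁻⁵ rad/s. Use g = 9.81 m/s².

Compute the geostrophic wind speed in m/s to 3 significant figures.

45.3 m/s

Coriolis parameter at 61°N:
f = 2Ω sin φ = 2 × 7.29×10⁻⁵ × sin 61° = 1.28×10⁻⁴ s⁻¹
Height gradient: |∂Z/∂n| = 120 m / 204000 m = 5.88×10⁻⁴
On a pressure surface, geostrophic balance gives V_g = (g/f)|∂Z/∂n|:
V_g = 9.81 × 5.88×10⁻⁴ / 1.28×10⁻⁴ = 45.3 m/s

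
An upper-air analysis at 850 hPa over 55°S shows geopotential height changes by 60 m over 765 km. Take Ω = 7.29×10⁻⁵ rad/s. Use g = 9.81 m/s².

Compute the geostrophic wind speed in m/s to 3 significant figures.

Coriolis parameter at 55°S:
f = 2Ω sin φ = 2 × 7.29×10⁻⁵ × sin 55° = 1.19×10⁻⁴ s⁻¹
Height gradient: |∂Z/∂n| = 60 m / 765000 m = 7.84×10⁻⁵
On a pressure surface, geostrophic balance gives V_g = (g/f)|∂Z/∂n|:
V_g = 9.81 × 7.84×10⁻⁵ / 1.19×10⁻⁴ = 6.44 m/s

6.44 m/s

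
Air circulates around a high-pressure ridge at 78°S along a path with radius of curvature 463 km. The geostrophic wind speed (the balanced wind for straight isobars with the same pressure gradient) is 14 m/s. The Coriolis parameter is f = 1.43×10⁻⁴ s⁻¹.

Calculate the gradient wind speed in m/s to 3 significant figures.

Around a high, pressure-gradient force acts outward with centrifugal, so Coriolis balances both:
fV = (1/ρ)|∂P/∂n| + V²/R  →  V² − fR·V + fR·V_g = 0
With fR = 1.43×10⁻⁴ × 463×10³ m = 66.2 m/s:
V = [fR − √((fR)² − 4 fR V_g)]/2 = [66.2 − √(66.2² − 4×66.2×14)]/2 = 20.1 m/s
Supergeostrophic (V > V_g = 14 m/s), as expected around a high.

20.1 m/s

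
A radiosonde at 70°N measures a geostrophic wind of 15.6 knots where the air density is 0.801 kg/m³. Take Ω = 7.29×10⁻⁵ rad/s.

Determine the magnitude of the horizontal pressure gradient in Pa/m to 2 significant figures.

Coriolis parameter at 70°N:
f = 2Ω sin φ = 2 × 7.29×10⁻⁵ × sin 70° = 1.37×10⁻⁴ s⁻¹
Wind speed in SI: 15.6 knots = 8.03 m/s
Geostrophic balance rearranged: |∂P/∂n| = f ρ V_g
|∂P/∂n| = 1.37×10⁻⁴ × 0.801 × 8.03 = 8.81×10⁻⁴ Pa/m

8.8×10⁻⁴ Pa/m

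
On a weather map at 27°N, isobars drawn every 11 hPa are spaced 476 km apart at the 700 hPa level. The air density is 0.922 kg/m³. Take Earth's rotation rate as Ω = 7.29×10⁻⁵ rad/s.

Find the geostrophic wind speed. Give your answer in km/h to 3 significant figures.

136 km/h

Coriolis parameter at 27°N:
f = 2Ω sin φ = 2 × 7.29×10⁻⁵ × sin 27° = 6.62×10⁻⁵ s⁻¹
Pressure gradient: |∂P/∂n| = 1100 Pa / 476000 m = 2.31×10⁻³ Pa/m
Geostrophic balance (pressure-gradient force = Coriolis force):
V_g = (1/(fρ)) |∂P/∂n| = 2.31×10⁻³ / (6.62×10⁻⁵ × 0.922) = 37.9 m/s
Converting: 37.9 m/s × 3.6 = 136 km/h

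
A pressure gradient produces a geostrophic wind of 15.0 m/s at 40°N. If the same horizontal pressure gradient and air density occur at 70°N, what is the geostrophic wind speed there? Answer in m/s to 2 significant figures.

With the same pressure gradient and density, V_g ∝ 1/f ∝ 1/sin φ.
V₂ = V₁ · sin φ₁ / sin φ₂ = 15.0 × sin 40° / sin 70°
V₂ = 15.0 × 0.6428/0.9397 = 10 m/s

10 m/s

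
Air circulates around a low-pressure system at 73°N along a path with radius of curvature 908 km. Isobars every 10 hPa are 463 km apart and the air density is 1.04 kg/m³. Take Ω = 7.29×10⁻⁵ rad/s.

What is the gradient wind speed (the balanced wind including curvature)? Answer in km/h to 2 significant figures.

Coriolis parameter at 73°N:
f = 2Ω sin φ = 2 × 7.29×10⁻⁵ × sin 73° = 1.39×10⁻⁴ s⁻¹
Pressure gradient: |∂P/∂n| = 1000 Pa / 463000 m = 2.16×10⁻³ Pa/m
Geostrophic speed: V_g = |∂P/∂n|/(fρ) = 2.16×10⁻³/(1.39×10⁻⁴ × 1.04) = 14.9 m/s
Around a low, centrifugal force acts outward with Coriolis, so pressure-gradient force balances both:
(1/ρ)|∂P/∂n| = fV + V²/R  →  V² + fR·V − fR·V_g = 0
With fR = 1.39×10⁻⁴ × 908×10³ m = 127 m/s:
V = [−fR + √((fR)² + 4 fR V_g)]/2 = [−127 + √(127² + 4×127×14.9)]/2 = 13.5 m/s
Subgeostrophic (V < V_g = 14.9 m/s), as expected around a low.
Converting: 13.5 m/s × 3.6 = 48 km/h

48 km/h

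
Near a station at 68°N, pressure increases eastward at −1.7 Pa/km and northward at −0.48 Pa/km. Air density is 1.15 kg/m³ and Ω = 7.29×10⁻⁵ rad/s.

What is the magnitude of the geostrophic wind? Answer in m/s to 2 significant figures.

Coriolis parameter at 68°N:
f = 2Ω sin φ = 2 × 7.29×10⁻⁵ × sin 68° = 1.35×10⁻⁴ s⁻¹
Component geostrophic relations (x east, y north):
u_g = −(1/(fρ)) ∂P/∂y,  v_g = (1/(fρ)) ∂P/∂x
u_g = −(−0.48×10⁻³)/(1.35×10⁻⁴ × 1.15) = 3.09 m/s;  v_g = (−1.7×10⁻³)/(1.35×10⁻⁴ × 1.15) = −10.9 m/s
|V_g| = √(u_g² + v_g²) = 11.4 m/s

11 m/s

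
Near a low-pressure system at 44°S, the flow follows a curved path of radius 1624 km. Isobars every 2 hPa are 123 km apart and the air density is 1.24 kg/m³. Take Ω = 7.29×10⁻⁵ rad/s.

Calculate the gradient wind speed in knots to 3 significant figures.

Coriolis parameter at 44°S:
f = 2Ω sin φ = 2 × 7.29×10⁻⁵ × sin 44° = 1.01×10⁻⁴ s⁻¹
Pressure gradient: |∂P/∂n| = 200 Pa / 123000 m = 1.63×10⁻³ Pa/m
Geostrophic speed: V_g = |∂P/∂n|/(fρ) = 1.63×10⁻³/(1.01×10⁻⁴ × 1.24) = 12.9 m/s
Around a low, centrifugal force acts outward with Coriolis, so pressure-gradient force balances both:
(1/ρ)|∂P/∂n| = fV + V²/R  →  V² + fR·V − fR·V_g = 0
With fR = 1.01×10⁻⁴ × 1624×10³ m = 164 m/s:
V = [−fR + √((fR)² + 4 fR V_g)]/2 = [−164 + √(164² + 4×164×12.9)]/2 = 12.1 m/s
Subgeostrophic (V < V_g = 12.9 m/s), as expected around a low.
Converting: 12.1 m/s × 1.944 = 23.4 knots

23.4 knots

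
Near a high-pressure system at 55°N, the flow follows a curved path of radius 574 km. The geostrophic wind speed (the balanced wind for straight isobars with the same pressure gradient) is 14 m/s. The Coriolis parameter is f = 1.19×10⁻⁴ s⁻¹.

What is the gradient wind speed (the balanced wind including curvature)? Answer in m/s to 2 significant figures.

Around a high, pressure-gradient force acts outward with centrifugal, so Coriolis balances both:
fV = (1/ρ)|∂P/∂n| + V²/R  →  V² − fR·V + fR·V_g = 0
With fR = 1.19×10⁻⁴ × 574×10³ m = 68.3 m/s:
V = [fR − √((fR)² − 4 fR V_g)]/2 = [68.3 − √(68.3² − 4×68.3×14)]/2 = 19.7 m/s
Supergeostrophic (V > V_g = 14 m/s), as expected around a high.

20 m/s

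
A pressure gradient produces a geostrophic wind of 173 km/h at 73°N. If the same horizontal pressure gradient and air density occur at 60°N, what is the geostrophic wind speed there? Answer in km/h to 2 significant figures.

With the same pressure gradient and density, V_g ∝ 1/f ∝ 1/sin φ.
V₂ = V₁ · sin φ₁ / sin φ₂ = 173 × sin 73° / sin 60°
V₂ = 173 × 0.9563/0.8660 = 190 km/h

190 km/h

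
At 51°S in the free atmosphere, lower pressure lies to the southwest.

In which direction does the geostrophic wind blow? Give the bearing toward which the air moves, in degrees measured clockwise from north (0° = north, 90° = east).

135°

The pressure-gradient force points toward the southwest (bearing 225°).
Geostrophic balance: in the Southern Hemisphere the Coriolis force deflects motion to the left, so the geostrophic wind blows 90° to the left of the pressure-gradient force (low pressure on the right).
Rotating 225° by 90° counterclockwise gives 135° — the wind blows toward the southeast.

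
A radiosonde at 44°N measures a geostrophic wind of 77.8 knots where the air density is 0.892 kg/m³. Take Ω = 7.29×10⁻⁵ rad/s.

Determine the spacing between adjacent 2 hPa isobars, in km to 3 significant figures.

Coriolis parameter at 44°N:
f = 2Ω sin φ = 2 × 7.29×10⁻⁵ × sin 44° = 1.01×10⁻⁴ s⁻¹
Wind speed in SI: 77.8 knots = 40.0 m/s
Geostrophic balance rearranged: |∂P/∂n| = f ρ V_g
|∂P/∂n| = 1.01×10⁻⁴ × 0.892 × 40.0 = 3.62×10⁻³ Pa/m
Isobar spacing: Δn = ΔP/|∂P/∂n| = 200 Pa / 3.62×10⁻³ Pa/m = 55312 m ≈ 55.3 km

55.3 km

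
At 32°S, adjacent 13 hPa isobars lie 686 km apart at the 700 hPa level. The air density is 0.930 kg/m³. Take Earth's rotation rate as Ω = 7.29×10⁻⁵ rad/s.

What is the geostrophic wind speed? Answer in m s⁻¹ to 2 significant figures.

Coriolis parameter at 32°S:
f = 2Ω sin φ = 2 × 7.29×10⁻⁵ × sin 32° = 7.73×10⁻⁵ s⁻¹
Pressure gradient: |∂P/∂n| = 1300 Pa / 686000 m = 1.90×10⁻³ Pa/m
Geostrophic balance (pressure-gradient force = Coriolis force):
V_g = (1/(fρ)) |∂P/∂n| = 1.90×10⁻³ / (7.73×10⁻⁵ × 0.930) = 26.4 m/s

26 m s⁻¹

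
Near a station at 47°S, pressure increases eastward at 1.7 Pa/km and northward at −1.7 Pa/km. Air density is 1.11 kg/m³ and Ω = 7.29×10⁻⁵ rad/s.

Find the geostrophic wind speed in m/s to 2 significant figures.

Coriolis parameter at 47°S:
f = 2Ω sin φ = 2 × 7.29×10⁻⁵ × sin 47° = 1.07×10⁻⁴ s⁻¹
In the Southern Hemisphere f is negative: f = −1.07×10⁻⁴ s⁻¹.
Component geostrophic relations (x east, y north):
u_g = −(1/(fρ)) ∂P/∂y,  v_g = (1/(fρ)) ∂P/∂x
u_g = −(−1.7×10⁻³)/(−1.07×10⁻⁴ × 1.11) = −14.4 m/s;  v_g = (1.7×10⁻³)/(−1.07×10⁻⁴ × 1.11) = −14.4 m/s
|V_g| = √(u_g² + v_g²) = 20.3 m/s

20 m/s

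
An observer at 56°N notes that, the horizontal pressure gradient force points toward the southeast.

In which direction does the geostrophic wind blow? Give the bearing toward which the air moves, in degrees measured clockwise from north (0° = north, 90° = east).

225°

The pressure-gradient force points toward the southeast (bearing 135°).
Geostrophic balance: in the Northern Hemisphere the Coriolis force deflects motion to the right, so the geostrophic wind blows 90° to the right of the pressure-gradient force (low pressure on the left).
Rotating 135° by 90° clockwise gives 225° — the wind blows toward the southwest.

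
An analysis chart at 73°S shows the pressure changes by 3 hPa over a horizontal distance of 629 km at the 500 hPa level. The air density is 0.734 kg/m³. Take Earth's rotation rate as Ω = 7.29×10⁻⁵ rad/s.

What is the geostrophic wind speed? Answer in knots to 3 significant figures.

9.06 knots

Coriolis parameter at 73°S:
f = 2Ω sin φ = 2 × 7.29×10⁻⁵ × sin 73° = 1.39×10⁻⁴ s⁻¹
Pressure gradient: |∂P/∂n| = 300 Pa / 629000 m = 4.77×10⁻⁴ Pa/m
Geostrophic balance (pressure-gradient force = Coriolis force):
V_g = (1/(fρ)) |∂P/∂n| = 4.77×10⁻⁴ / (1.39×10⁻⁴ × 0.734) = 4.66 m/s
Converting: 4.66 m/s × 1.944 = 9.06 knots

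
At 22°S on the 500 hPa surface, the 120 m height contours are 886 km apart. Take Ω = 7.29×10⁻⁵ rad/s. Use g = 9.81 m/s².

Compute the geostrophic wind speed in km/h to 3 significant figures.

Coriolis parameter at 22°S:
f = 2Ω sin φ = 2 × 7.29×10⁻⁵ × sin 22° = 5.46×10⁻⁵ s⁻¹
Height gradient: |∂Z/∂n| = 120 m / 886000 m = 1.35×10⁻⁴
On a pressure surface, geostrophic balance gives V_g = (g/f)|∂Z/∂n|:
V_g = 9.81 × 1.35×10⁻⁴ / 5.46×10⁻⁵ = 24.3 m/s
Converting: 24.3 m/s × 3.6 = 87.6 km/h

87.6 km/h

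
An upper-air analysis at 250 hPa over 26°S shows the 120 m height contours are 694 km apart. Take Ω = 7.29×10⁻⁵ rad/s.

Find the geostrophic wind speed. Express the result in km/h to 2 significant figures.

96 km/h

Coriolis parameter at 26°S:
f = 2Ω sin φ = 2 × 7.29×10⁻⁵ × sin 26° = 6.39×10⁻⁵ s⁻¹
Height gradient: |∂Z/∂n| = 120 m / 694000 m = 1.73×10⁻⁴
On a pressure surface, geostrophic balance gives V_g = (g/f)|∂Z/∂n|:
V_g = 9.81 × 1.73×10⁻⁴ / 6.39×10⁻⁵ = 26.5 m/s
Converting: 26.5 m/s × 3.6 = 96 km/h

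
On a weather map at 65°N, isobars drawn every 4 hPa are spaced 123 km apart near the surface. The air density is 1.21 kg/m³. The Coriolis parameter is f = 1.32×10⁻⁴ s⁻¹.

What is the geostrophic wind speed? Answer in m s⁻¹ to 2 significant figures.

Pressure gradient: |∂P/∂n| = 400 Pa / 123000 m = 3.25×10⁻³ Pa/m
Geostrophic balance (pressure-gradient force = Coriolis force):
V_g = (1/(fρ)) |∂P/∂n| = 3.25×10⁻³ / (1.32×10⁻⁴ × 1.21) = 20.4 m/s

20 m s⁻¹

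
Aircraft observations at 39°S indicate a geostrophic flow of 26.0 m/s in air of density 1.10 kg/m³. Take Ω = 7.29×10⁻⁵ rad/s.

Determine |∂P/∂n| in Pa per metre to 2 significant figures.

Coriolis parameter at 39°S:
f = 2Ω sin φ = 2 × 7.29×10⁻⁵ × sin 39° = 9.18×10⁻⁵ s⁻¹
Geostrophic balance rearranged: |∂P/∂n| = f ρ V_g
|∂P/∂n| = 9.18×10⁻⁵ × 1.10 × 26.0 = 2.62×10⁻³ Pa/m

2.6×10⁻³ Pa/m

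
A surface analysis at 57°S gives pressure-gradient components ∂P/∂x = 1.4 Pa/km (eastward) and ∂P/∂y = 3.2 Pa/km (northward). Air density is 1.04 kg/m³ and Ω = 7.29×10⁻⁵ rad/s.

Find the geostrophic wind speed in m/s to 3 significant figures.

27.5 m/s

Coriolis parameter at 57°S:
f = 2Ω sin φ = 2 × 7.29×10⁻⁵ × sin 57° = 1.22×10⁻⁴ s⁻¹
In the Southern Hemisphere f is negative: f = −1.22×10⁻⁴ s⁻¹.
Component geostrophic relations (x east, y north):
u_g = −(1/(fρ)) ∂P/∂y,  v_g = (1/(fρ)) ∂P/∂x
u_g = −(3.2×10⁻³)/(−1.22×10⁻⁴ × 1.04) = 25.2 m/s;  v_g = (1.4×10⁻³)/(−1.22×10⁻⁴ × 1.04) = −11.0 m/s
|V_g| = √(u_g² + v_g²) = 27.5 m/s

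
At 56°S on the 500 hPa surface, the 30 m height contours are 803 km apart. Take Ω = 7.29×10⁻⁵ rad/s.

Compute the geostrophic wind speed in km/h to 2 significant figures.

Coriolis parameter at 56°S:
f = 2Ω sin φ = 2 × 7.29×10⁻⁵ × sin 56° = 1.21×10⁻⁴ s⁻¹
Height gradient: |∂Z/∂n| = 30 m / 803000 m = 3.74×10⁻⁵
On a pressure surface, geostrophic balance gives V_g = (g/f)|∂Z/∂n|:
V_g = 9.81 × 3.74×10⁻⁵ / 1.21×10⁻⁴ = 3.03 m/s
Converting: 3.03 m/s × 3.6 = 11 km/h

11 km/h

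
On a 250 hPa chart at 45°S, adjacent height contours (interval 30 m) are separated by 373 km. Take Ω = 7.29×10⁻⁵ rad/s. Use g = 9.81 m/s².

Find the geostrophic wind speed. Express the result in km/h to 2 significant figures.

28 km/h

Coriolis parameter at 45°S:
f = 2Ω sin φ = 2 × 7.29×10⁻⁵ × sin 45° = 1.03×10⁻⁴ s⁻¹
Height gradient: |∂Z/∂n| = 30 m / 373000 m = 8.04×10⁻⁵
On a pressure surface, geostrophic balance gives V_g = (g/f)|∂Z/∂n|:
V_g = 9.81 × 8.04×10⁻⁵ / 1.03×10⁻⁴ = 7.65 m/s
Converting: 7.65 m/s × 3.6 = 28 km/h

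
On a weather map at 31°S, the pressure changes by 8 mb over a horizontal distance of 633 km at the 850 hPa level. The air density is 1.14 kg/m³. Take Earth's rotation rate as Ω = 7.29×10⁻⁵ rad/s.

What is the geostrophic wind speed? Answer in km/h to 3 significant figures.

53.1 km/h

Coriolis parameter at 31°S:
f = 2Ω sin φ = 2 × 7.29×10⁻⁵ × sin 31° = 7.51×10⁻⁵ s⁻¹
Pressure gradient: |∂P/∂n| = 800 Pa / 633000 m = 1.26×10⁻³ Pa/m
Geostrophic balance (pressure-gradient force = Coriolis force):
V_g = (1/(fρ)) |∂P/∂n| = 1.26×10⁻³ / (7.51×10⁻⁵ × 1.14) = 14.8 m/s
Converting: 14.8 m/s × 3.6 = 53.1 km/h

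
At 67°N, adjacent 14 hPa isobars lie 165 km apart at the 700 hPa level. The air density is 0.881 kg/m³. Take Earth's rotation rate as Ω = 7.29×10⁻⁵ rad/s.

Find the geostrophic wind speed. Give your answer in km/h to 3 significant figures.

Coriolis parameter at 67°N:
f = 2Ω sin φ = 2 × 7.29×10⁻⁵ × sin 67° = 1.34×10⁻⁴ s⁻¹
Pressure gradient: |∂P/∂n| = 1400 Pa / 165000 m = 8.48×10⁻³ Pa/m
Geostrophic balance (pressure-gradient force = Coriolis force):
V_g = (1/(fρ)) |∂P/∂n| = 8.48×10⁻³ / (1.34×10⁻⁴ × 0.881) = 71.8 m/s
Converting: 71.8 m/s × 3.6 = 258 km/h

258 km/h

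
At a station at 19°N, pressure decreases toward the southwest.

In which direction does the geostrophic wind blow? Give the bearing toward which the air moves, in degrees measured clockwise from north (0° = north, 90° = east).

315°

The pressure-gradient force points toward the southwest (bearing 225°).
Geostrophic balance: in the Northern Hemisphere the Coriolis force deflects motion to the right, so the geostrophic wind blows 90° to the right of the pressure-gradient force (low pressure on the left).
Rotating 225° by 90° clockwise gives 315° — the wind blows toward the northwest.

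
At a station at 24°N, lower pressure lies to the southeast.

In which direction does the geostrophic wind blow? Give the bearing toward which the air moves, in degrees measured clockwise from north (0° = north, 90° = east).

225°

The pressure-gradient force points toward the southeast (bearing 135°).
Geostrophic balance: in the Northern Hemisphere the Coriolis force deflects motion to the right, so the geostrophic wind blows 90° to the right of the pressure-gradient force (low pressure on the left).
Rotating 135° by 90° clockwise gives 225° — the wind blows toward the southwest.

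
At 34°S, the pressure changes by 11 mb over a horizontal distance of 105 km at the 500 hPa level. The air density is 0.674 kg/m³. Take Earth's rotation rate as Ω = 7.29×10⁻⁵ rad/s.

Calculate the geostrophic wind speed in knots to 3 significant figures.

371 knots

Coriolis parameter at 34°S:
f = 2Ω sin φ = 2 × 7.29×10⁻⁵ × sin 34° = 8.15×10⁻⁵ s⁻¹
Pressure gradient: |∂P/∂n| = 1100 Pa / 105000 m = 1.05×10⁻² Pa/m
Geostrophic balance (pressure-gradient force = Coriolis force):
V_g = (1/(fρ)) |∂P/∂n| = 1.05×10⁻² / (8.15×10⁻⁵ × 0.674) = 191 m/s
Converting: 191 m/s × 1.944 = 371 knots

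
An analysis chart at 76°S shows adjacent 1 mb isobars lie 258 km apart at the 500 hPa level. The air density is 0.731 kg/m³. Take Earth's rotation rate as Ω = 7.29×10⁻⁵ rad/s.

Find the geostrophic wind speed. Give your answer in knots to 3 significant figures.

Coriolis parameter at 76°S:
f = 2Ω sin φ = 2 × 7.29×10⁻⁵ × sin 76° = 1.41×10⁻⁴ s⁻¹
Pressure gradient: |∂P/∂n| = 100 Pa / 258000 m = 3.88×10⁻⁴ Pa/m
Geostrophic balance (pressure-gradient force = Coriolis force):
V_g = (1/(fρ)) |∂P/∂n| = 3.88×10⁻⁴ / (1.41×10⁻⁴ × 0.731) = 3.75 m/s
Converting: 3.75 m/s × 1.944 = 7.29 knots

7.29 knots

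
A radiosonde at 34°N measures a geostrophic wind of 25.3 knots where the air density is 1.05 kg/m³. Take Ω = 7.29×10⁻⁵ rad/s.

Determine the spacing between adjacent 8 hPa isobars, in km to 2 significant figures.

Coriolis parameter at 34°N:
f = 2Ω sin φ = 2 × 7.29×10⁻⁵ × sin 34° = 8.15×10⁻⁵ s⁻¹
Wind speed in SI: 25.3 knots = 13.0 m/s
Geostrophic balance rearranged: |∂P/∂n| = f ρ V_g
|∂P/∂n| = 8.15×10⁻⁵ × 1.05 × 13.0 = 1.11×10⁻³ Pa/m
Isobar spacing: Δn = ΔP/|∂P/∂n| = 800 Pa / 1.11×10⁻³ Pa/m = 717997 m ≈ 720 km

720 km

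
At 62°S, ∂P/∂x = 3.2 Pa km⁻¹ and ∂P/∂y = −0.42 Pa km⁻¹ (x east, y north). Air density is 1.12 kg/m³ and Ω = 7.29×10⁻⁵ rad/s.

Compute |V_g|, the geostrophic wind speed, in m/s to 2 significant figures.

Coriolis parameter at 62°S:
f = 2Ω sin φ = 2 × 7.29×10⁻⁵ × sin 62° = 1.29×10⁻⁴ s⁻¹
In the Southern Hemisphere f is negative: f = −1.29×10⁻⁴ s⁻¹.
Component geostrophic relations (x east, y north):
u_g = −(1/(fρ)) ∂P/∂y,  v_g = (1/(fρ)) ∂P/∂x
u_g = −(−0.42×10⁻³)/(−1.29×10⁻⁴ × 1.12) = −2.91 m/s;  v_g = (3.2×10⁻³)/(−1.29×10⁻⁴ × 1.12) = −22.2 m/s
|V_g| = √(u_g² + v_g²) = 22.4 m/s

22 m/s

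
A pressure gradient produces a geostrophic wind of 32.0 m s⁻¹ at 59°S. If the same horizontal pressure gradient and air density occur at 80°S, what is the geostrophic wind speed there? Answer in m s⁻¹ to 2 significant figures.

28 m s⁻¹

With the same pressure gradient and density, V_g ∝ 1/f ∝ 1/sin φ.
V₂ = V₁ · sin φ₁ / sin φ₂ = 32.0 × sin 59° / sin 80°
V₂ = 32.0 × 0.8572/0.9848 = 28 m s⁻¹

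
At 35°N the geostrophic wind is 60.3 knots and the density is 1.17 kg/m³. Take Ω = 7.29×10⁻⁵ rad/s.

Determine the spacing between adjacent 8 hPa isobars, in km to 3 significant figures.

Coriolis parameter at 35°N:
f = 2Ω sin φ = 2 × 7.29×10⁻⁵ × sin 35° = 8.36×10⁻⁵ s⁻¹
Wind speed in SI: 60.3 knots = 31.0 m/s
Geostrophic balance rearranged: |∂P/∂n| = f ρ V_g
|∂P/∂n| = 8.36×10⁻⁵ × 1.17 × 31.0 = 3.04×10⁻³ Pa/m
Isobar spacing: Δn = ΔP/|∂P/∂n| = 800 Pa / 3.04×10⁻³ Pa/m = 263572 m ≈ 264 km

264 km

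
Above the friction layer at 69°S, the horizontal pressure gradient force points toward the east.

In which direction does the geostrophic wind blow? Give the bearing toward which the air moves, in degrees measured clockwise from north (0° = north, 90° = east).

The pressure-gradient force points toward the east (bearing 090°).
Geostrophic balance: in the Southern Hemisphere the Coriolis force deflects motion to the left, so the geostrophic wind blows 90° to the left of the pressure-gradient force (low pressure on the right).
Rotating 090° by 90° counterclockwise gives 000° — the wind blows toward the north.

000°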